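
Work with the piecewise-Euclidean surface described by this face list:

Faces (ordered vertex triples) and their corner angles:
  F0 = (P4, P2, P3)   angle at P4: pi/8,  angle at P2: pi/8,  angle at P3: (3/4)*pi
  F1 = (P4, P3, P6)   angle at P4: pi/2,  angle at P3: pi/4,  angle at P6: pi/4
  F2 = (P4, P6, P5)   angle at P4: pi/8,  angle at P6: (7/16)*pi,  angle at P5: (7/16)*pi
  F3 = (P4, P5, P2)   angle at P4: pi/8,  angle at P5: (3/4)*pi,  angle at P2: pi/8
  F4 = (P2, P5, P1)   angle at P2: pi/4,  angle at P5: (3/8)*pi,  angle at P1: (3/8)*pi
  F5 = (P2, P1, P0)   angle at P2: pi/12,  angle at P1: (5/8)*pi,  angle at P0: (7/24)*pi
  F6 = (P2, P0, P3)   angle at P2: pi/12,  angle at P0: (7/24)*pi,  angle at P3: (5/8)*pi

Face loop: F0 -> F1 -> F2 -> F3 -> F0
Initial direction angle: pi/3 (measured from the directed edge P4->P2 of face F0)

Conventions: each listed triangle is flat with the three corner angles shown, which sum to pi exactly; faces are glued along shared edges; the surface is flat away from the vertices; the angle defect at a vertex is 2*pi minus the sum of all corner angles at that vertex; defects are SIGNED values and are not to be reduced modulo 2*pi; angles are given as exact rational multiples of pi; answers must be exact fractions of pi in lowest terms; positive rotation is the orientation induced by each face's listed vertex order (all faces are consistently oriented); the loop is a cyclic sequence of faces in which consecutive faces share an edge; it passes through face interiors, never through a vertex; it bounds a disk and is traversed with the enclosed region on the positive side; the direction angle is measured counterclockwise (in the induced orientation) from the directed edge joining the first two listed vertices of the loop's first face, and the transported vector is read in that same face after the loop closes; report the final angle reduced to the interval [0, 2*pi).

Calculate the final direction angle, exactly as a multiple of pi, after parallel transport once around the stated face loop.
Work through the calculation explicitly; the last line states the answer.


enclosed vertex P4: corner angles sum to (7/8)*pi, defect = 2*pi - (7/8)*pi = (9/8)*pi
by Gauss-Bonnet the loop rotates the vector by the enclosed defect sum (positive orientation, mod 2*pi)
final angle = pi/3 + (9/8)*pi = (35/24)*pi (mod 2*pi)

Answer: final direction angle = (35/24)*pi


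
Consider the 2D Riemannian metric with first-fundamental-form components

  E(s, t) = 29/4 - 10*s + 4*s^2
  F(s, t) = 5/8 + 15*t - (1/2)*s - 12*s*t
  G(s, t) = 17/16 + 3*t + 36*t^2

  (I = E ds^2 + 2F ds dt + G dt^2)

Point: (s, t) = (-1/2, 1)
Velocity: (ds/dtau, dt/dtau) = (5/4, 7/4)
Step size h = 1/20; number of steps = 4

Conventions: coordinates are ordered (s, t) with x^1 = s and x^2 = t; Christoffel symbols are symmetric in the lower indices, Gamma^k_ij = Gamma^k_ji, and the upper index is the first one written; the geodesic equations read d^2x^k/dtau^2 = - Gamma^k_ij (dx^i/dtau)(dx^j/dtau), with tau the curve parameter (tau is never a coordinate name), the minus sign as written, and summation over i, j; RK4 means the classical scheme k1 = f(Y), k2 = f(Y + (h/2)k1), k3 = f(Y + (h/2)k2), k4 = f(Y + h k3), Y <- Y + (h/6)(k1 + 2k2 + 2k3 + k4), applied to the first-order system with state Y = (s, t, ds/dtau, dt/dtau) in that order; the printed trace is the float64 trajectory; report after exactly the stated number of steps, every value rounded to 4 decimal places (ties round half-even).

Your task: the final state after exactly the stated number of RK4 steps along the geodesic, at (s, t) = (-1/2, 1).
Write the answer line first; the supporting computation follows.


Answer: s = -0.2652, t = 1.3191, ds/dtau = 1.1183, dt/dtau = 1.4653

f(Y) = (ds/dtau, dt/dtau, -Gamma^s_ij Y'^i Y'^j, -Gamma^t_ij Y'^i Y'^j) with the Gammas evaluated at the stage position; h = 0.050000; intermediate values shown to 6 dp
step 0: s = -0.5000, t = 1.0000, ds/dtau = 1.2500, dt/dtau = 1.7500
step 1:
  k1: at (s, t) = (-0.500000, 1.000000), (ds/dtau, dt/dtau) = (1.250000, 1.750000); Gamma_sss = -0.133811, Gamma_sst = 0.000000, Gamma_stt = 0.401434, Gamma_tss = -0.238949, Gamma_tst = 0.000000, Gamma_ttt = 0.716846; k1 = (1.250000, 1.750000, -1.020311, -1.821983)
  k2: at (s, t) = (-0.468750, 1.043750), (ds/dtau, dt/dtau) = (1.224492, 1.704450); Gamma_sss = -0.124482, Gamma_sst = 0.000000, Gamma_stt = 0.373445, Gamma_tss = -0.235836, Gamma_tst = 0.000000, Gamma_ttt = 0.707508; k2 = (1.224492, 1.704450, -0.898268, -1.701810)
  k3: at (s, t) = (-0.469388, 1.042611), (ds/dtau, dt/dtau) = (1.227543, 1.707455); Gamma_sss = -0.124709, Gamma_sst = 0.000000, Gamma_stt = 0.374126, Gamma_tss = -0.235931, Gamma_tst = 0.000000, Gamma_ttt = 0.707793; k3 = (1.227543, 1.707455, -0.902810, -1.707986)
  k4: at (s, t) = (-0.438623, 1.085373), (ds/dtau, dt/dtau) = (1.204860, 1.664601); Gamma_sss = -0.116189, Gamma_sst = 0.000000, Gamma_stt = 0.348567, Gamma_tss = -0.232645, Gamma_tst = 0.000000, Gamma_ttt = 0.697934; k4 = (1.204860, 1.664601, -0.797173, -1.596174)
  Y <- Y + (h/6)(k1 + 2k2 + 2k3 + k4): s = -0.4387, t = 1.0853, ds/dtau = 1.2048, dt/dtau = 1.6647
step 2:
  k1: at (s, t) = (-0.438676, 1.085320), (ds/dtau, dt/dtau) = (1.204836, 1.664685); Gamma_sss = -0.116200, Gamma_sst = 0.000000, Gamma_stt = 0.348599, Gamma_tss = -0.232648, Gamma_tst = 0.000000, Gamma_ttt = 0.697944; k1 = (1.204836, 1.664685, -0.797352, -1.596407)
  k2: at (s, t) = (-0.408555, 1.126937), (ds/dtau, dt/dtau) = (1.184903, 1.624775); Gamma_sss = -0.108462, Gamma_sst = 0.000000, Gamma_stt = 0.325387, Gamma_tss = -0.229265, Gamma_tst = 0.000000, Gamma_ttt = 0.687795; k2 = (1.184903, 1.624775, -0.706707, -1.493820)
  k3: at (s, t) = (-0.409053, 1.125939), (ds/dtau, dt/dtau) = (1.187169, 1.627340); Gamma_sss = -0.108632, Gamma_sst = 0.000000, Gamma_stt = 0.325897, Gamma_tss = -0.229359, Gamma_tst = 0.000000, Gamma_ttt = 0.688078; k3 = (1.187169, 1.627340, -0.709948, -1.498940)
  k4: at (s, t) = (-0.379317, 1.166687), (ds/dtau, dt/dtau) = (1.169339, 1.589738); Gamma_sss = -0.101542, Gamma_sst = 0.000000, Gamma_stt = 0.304626, Gamma_tss = -0.225920, Gamma_tst = 0.000000, Gamma_ttt = 0.677761; k4 = (1.169339, 1.589738, -0.631028, -1.403972)
  Y <- Y + (h/6)(k1 + 2k2 + 2k3 + k4): s = -0.3794, t = 1.1666, ds/dtau = 1.1693, dt/dtau = 1.5898
step 3:
  k1: at (s, t) = (-0.379356, 1.166642), (ds/dtau, dt/dtau) = (1.169322, 1.589803); Gamma_sss = -0.101550, Gamma_sst = 0.000000, Gamma_stt = 0.304649, Gamma_tss = -0.225924, Gamma_tst = 0.000000, Gamma_ttt = 0.677772; k1 = (1.169322, 1.589803, -0.631143, -1.404141)
  k2: at (s, t) = (-0.350123, 1.206387), (ds/dtau, dt/dtau) = (1.153544, 1.554699); Gamma_sss = -0.095080, Gamma_sst = 0.000000, Gamma_stt = 0.285241, Gamma_tss = -0.222481, Gamma_tst = 0.000000, Gamma_ttt = 0.667443; k2 = (1.153544, 1.554699, -0.562934, -1.317222)
  k3: at (s, t) = (-0.350518, 1.205510), (ds/dtau, dt/dtau) = (1.155249, 1.556872); Gamma_sss = -0.095208, Gamma_sst = 0.000000, Gamma_stt = 0.285625, Gamma_tss = -0.222568, Gamma_tst = 0.000000, Gamma_ttt = 0.667705; k3 = (1.155249, 1.556872, -0.565247, -1.321378)
  k4: at (s, t) = (-0.321594, 1.244486), (ds/dtau, dt/dtau) = (1.141060, 1.523734); Gamma_sss = -0.089257, Gamma_sst = 0.000000, Gamma_stt = 0.267770, Gamma_tss = -0.219136, Gamma_tst = 0.000000, Gamma_ttt = 0.657408; k4 = (1.141060, 1.523734, -0.505485, -1.241028)
  Y <- Y + (h/6)(k1 + 2k2 + 2k3 + k4): s = -0.3216, t = 1.2444, ds/dtau = 1.1410, dt/dtau = 1.5238
step 4:
  k1: at (s, t) = (-0.321623, 1.244448), (ds/dtau, dt/dtau) = (1.141047, 1.523783); Gamma_sss = -0.089262, Gamma_sst = 0.000000, Gamma_stt = 0.267787, Gamma_tss = -0.219139, Gamma_tst = 0.000000, Gamma_ttt = 0.657418; k1 = (1.141047, 1.523783, -0.505559, -1.241151)
  k2: at (s, t) = (-0.293097, 1.282542), (ds/dtau, dt/dtau) = (1.128408, 1.492754); Gamma_sss = -0.083805, Gamma_sst = 0.000000, Gamma_stt = 0.251415, Gamma_tss = -0.215752, Gamma_tst = 0.000000, Gamma_ttt = 0.647257; k2 = (1.128408, 1.492754, -0.453523, -1.167574)
  k3: at (s, t) = (-0.293413, 1.281767), (ds/dtau, dt/dtau) = (1.129709, 1.494594); Gamma_sss = -0.083902, Gamma_sst = 0.000000, Gamma_stt = 0.251706, Gamma_tss = -0.215831, Gamma_tst = 0.000000, Gamma_ttt = 0.647493; k3 = (1.129709, 1.494594, -0.455185, -1.170924)
  k4: at (s, t) = (-0.265138, 1.319178), (ds/dtau, dt/dtau) = (1.118288, 1.465237); Gamma_sss = -0.078861, Gamma_sst = 0.000000, Gamma_stt = 0.236584, Gamma_tss = -0.212491, Gamma_tst = 0.000000, Gamma_ttt = 0.637474; k4 = (1.118288, 1.465237, -0.409305, -1.102870)
  Y <- Y + (h/6)(k1 + 2k2 + 2k3 + k4): s = -0.2652, t = 1.3191, ds/dtau = 1.1183, dt/dtau = 1.4653


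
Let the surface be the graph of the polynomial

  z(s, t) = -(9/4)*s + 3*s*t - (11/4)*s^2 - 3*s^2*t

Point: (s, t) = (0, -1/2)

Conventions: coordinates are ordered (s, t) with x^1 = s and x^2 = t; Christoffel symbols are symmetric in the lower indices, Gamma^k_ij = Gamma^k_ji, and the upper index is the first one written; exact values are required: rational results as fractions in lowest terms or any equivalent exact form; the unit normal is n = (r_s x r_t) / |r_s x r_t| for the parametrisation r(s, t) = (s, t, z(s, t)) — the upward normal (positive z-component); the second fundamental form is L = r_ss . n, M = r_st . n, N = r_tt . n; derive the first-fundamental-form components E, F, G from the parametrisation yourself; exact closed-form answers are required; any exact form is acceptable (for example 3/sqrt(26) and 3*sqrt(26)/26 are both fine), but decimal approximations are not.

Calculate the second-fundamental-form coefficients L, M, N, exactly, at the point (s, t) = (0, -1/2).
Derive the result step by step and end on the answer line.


z_s = -15/4, z_t = 0, z_ss = -5/2, z_st = 3, z_tt = 0
E = 241/16, F = 0, G = 1; answer radicand W^2 = 241/16
unnormalised second-form numerators: l = -5/2, m = 3, n = 0; L = l/sqrt(241/16), and similarly M = m/sqrt(W^2), N = n/sqrt(W^2)

Answer: L = -10*sqrt(241)/241, M = 12*sqrt(241)/241, N = 0


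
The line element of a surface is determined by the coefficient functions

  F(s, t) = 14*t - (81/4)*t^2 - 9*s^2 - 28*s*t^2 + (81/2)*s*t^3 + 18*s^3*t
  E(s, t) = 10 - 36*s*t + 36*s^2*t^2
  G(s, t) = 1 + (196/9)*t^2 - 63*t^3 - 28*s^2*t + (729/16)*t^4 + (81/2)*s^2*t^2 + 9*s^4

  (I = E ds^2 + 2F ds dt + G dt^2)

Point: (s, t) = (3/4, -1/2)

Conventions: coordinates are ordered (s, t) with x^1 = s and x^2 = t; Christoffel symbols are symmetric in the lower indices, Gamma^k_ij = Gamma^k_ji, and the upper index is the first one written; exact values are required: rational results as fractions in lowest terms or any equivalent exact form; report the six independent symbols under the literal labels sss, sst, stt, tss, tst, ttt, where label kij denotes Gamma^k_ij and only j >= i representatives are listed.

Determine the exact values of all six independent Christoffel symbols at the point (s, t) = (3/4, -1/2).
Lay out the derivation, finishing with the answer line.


E = 457/16, F = -959/32, G = 19345/576 at the point
E_s = 63/2, E_t = -189/4, F_s = -163/4, F_t = 685/8, G_s = 411/8, G_t = -18769/144
EG - F^2 = 35221/576;  g^inv = (576/35221) * [[19345/576, 959/32], [959/32, 457/16]]
first-kind symbols [ij,l] = (1/2)(d_i g_jl + d_j g_il - d_l g_ij): [ss,s] = E_s/2 = 63/4, [ss,t] = F_s - E_t/2 = -137/8, [st,s] = E_t/2 = -189/8, [st,t] = G_s/2 = 411/16, [tt,s] = F_t - G_s/2 = 959/16, [tt,t] = G_t/2 = -18769/288
Gamma^s_ij = (G*[ij,s] - F*[ij,t])/(EG - F^2), Gamma^t_ij = (E*[ij,t] - F*[ij,s])/(EG - F^2)

Answer: Gamma_sss = 9072/35221, Gamma_sst = -13608/35221, Gamma_stt = 34524/35221, Gamma_tss = -9864/35221, Gamma_tst = 14796/35221, Gamma_ttt = -37538/35221


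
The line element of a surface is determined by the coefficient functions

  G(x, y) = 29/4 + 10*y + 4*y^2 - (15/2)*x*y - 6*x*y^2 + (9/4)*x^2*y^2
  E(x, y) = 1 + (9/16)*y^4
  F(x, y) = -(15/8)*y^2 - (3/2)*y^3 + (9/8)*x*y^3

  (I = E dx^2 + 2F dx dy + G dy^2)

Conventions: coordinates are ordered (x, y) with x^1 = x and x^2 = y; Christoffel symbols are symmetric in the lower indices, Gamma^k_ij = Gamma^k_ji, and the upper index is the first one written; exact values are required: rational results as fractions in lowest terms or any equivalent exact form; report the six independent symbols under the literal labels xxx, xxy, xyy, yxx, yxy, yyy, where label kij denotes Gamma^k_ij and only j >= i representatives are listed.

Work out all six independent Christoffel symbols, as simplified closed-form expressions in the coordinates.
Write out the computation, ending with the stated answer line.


E = 1 + (9/16)*y^4; F = -(15/8)*y^2 - (3/2)*y^3 + (9/8)*x*y^3; G = 29/4 + 10*y + 4*y^2 - (15/2)*x*y - 6*x*y^2 + (9/4)*x^2*y^2
Gamma^k_ij = (1/2) g^{kl} (d_i g_jl + d_j g_il - d_l g_ij), with g^inv = (1/(EG-F^2)) [[G, -F], [-F, E]]
first partials: E_x = 0, E_y = (9/4)*y^3, F_x = (9/8)*y^3, F_y = -(15/4)*y - (9/2)*y^2 + (27/8)*x*y^2, G_x = -(15/2)*y - 6*y^2 + (9/2)*x*y^2, G_y = 10 + 8*y - (15/2)*x - 12*x*y + (9/2)*x^2*y
D = EG - F^2 = 29/4 + 10*y + 4*y^2 - (15/2)*x*y - 6*x*y^2 + (9/16)*y^4 + (9/4)*x^2*y^2
expanded: Gamma^x_xx = (G E_x - 2F F_x + F E_y)/(2D), Gamma^x_xy = (G E_y - F G_x)/(2D), Gamma^x_yy = (2G F_y - G G_x - F G_y)/(2D), Gamma^y_xx = (2E F_x - E E_y - F E_x)/(2D), Gamma^y_xy = (E G_x - F E_y)/(2D), Gamma^y_yy = (E G_y - 2F F_y + F G_x)/(2D); substitute and cancel common factors

Answer: Gamma_xxx = 0, Gamma_xxy = 18*y^3/(36*x^2*y^2 - 96*x*y^2 - 120*x*y + 9*y^4 + 64*y^2 + 160*y + 116), Gamma_xyy = (18*x*y^2 - 24*y^2)/(36*x^2*y^2 - 96*x*y^2 - 120*x*y + 9*y^4 + 64*y^2 + 160*y + 116), Gamma_yxx = 0, Gamma_yxy = (36*x*y^2 - 48*y^2 - 60*y)/(36*x^2*y^2 - 96*x*y^2 - 120*x*y + 9*y^4 + 64*y^2 + 160*y + 116), Gamma_yyy = (36*x^2*y - 96*x*y - 60*x + 64*y + 80)/(36*x^2*y^2 - 96*x*y^2 - 120*x*y + 9*y^4 + 64*y^2 + 160*y + 116)


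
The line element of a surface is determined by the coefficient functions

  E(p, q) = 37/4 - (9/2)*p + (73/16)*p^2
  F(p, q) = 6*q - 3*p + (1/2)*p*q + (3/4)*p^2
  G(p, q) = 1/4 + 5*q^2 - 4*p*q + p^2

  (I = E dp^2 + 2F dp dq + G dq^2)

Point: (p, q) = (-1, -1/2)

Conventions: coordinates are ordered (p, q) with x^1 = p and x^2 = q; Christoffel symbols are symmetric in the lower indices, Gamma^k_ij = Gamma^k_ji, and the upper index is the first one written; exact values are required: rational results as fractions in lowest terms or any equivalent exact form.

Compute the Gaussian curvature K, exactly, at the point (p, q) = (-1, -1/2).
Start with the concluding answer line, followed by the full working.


Answer: K = -52792/68121

E = 293/16, F = 1, G = 1/2, EG - F^2 = 261/32 at the point
E_p = -109/8, E_q = 0, F_p = -19/4, F_q = 11/2, G_p = 0, G_q = -1
E_qq = 0, F_pq = 1/2, G_pp = 2
Evaluate Brioschi's two determinant matrices M1, M2 and divide by (EG - F^2)^2.
M1 = [[-E_qq/2 + F_pq - G_pp/2, E_p/2, F_p - E_q/2], [F_q - G_p/2, E, F], [G_q/2, F, G]] = [[-1/2, -109/16, -19/4], [11/2, 293/16, 1], [-1/2, 1, 1/2]]; det M1 = -6599/128
M2 = [[0, E_q/2, G_p/2], [E_q/2, E, F], [G_p/2, F, G]] = [[0, 0, 0], [0, 293/16, 1], [0, 1, 1/2]]; det M2 = 0
det M1 - det M2 = -6599/128; K = -6599/128 / (261/32)^2 = -52792/68121


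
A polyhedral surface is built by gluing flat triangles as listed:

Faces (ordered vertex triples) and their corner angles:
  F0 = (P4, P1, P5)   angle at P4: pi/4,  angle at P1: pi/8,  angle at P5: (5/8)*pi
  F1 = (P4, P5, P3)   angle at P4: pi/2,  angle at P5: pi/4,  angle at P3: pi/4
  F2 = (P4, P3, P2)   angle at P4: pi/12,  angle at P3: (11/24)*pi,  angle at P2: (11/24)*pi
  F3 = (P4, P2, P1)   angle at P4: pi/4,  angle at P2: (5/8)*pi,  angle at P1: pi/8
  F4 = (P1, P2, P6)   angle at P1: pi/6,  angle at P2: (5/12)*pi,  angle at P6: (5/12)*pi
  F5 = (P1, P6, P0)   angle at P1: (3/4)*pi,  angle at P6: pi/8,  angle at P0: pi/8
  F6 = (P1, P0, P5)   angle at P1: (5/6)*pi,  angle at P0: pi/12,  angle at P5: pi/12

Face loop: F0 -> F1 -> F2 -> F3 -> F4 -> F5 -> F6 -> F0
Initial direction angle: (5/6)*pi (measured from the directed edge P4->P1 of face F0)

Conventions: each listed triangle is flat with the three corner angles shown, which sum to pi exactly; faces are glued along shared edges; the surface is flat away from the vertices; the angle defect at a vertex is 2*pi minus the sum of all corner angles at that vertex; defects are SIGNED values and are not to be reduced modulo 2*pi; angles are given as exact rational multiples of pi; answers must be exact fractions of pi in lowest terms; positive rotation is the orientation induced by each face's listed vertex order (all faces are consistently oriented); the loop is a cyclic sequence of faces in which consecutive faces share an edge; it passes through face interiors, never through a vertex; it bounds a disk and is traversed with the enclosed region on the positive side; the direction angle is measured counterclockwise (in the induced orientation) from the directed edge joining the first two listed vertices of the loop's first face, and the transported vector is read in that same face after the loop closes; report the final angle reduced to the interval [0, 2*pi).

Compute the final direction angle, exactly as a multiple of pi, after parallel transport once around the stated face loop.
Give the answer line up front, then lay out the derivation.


Answer: final direction angle = (7/4)*pi

enclosed vertex P1: corner angles sum to 2*pi, defect = 2*pi - 2*pi = 0
enclosed vertex P4: corner angles sum to (13/12)*pi, defect = 2*pi - (13/12)*pi = (11/12)*pi
the final direction is the initial angle plus the enclosed defects, taken mod 2*pi in the induced orientation
final angle = (5/6)*pi + (11/12)*pi = (7/4)*pi (mod 2*pi)


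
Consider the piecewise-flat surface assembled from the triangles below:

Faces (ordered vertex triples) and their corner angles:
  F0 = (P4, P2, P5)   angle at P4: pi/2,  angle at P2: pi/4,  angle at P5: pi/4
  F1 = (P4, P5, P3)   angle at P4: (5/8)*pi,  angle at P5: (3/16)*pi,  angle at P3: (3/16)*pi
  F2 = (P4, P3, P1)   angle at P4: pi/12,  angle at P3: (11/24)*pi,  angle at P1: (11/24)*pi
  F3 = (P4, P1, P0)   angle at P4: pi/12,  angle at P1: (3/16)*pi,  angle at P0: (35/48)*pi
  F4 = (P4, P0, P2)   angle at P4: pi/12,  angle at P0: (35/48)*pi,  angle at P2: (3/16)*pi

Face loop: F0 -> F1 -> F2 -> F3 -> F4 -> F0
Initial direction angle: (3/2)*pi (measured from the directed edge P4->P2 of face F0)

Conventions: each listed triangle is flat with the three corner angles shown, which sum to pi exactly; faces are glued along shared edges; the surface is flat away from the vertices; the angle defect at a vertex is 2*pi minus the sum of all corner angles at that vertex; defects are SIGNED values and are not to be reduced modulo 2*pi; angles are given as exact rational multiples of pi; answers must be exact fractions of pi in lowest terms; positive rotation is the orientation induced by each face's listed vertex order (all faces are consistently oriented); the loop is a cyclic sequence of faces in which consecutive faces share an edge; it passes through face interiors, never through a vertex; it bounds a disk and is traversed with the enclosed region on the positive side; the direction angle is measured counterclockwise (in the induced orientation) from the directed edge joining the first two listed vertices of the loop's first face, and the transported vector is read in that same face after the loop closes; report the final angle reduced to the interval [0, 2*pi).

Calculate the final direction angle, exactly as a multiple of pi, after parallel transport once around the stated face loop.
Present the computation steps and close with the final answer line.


enclosed vertex P4: corner angles sum to (11/8)*pi, defect = 2*pi - (11/8)*pi = (5/8)*pi
adding the enclosed defects to the starting angle (mod 2*pi, induced orientation) gives the holonomy
final angle = (3/2)*pi + (5/8)*pi = pi/8 (mod 2*pi)

Answer: final direction angle = pi/8


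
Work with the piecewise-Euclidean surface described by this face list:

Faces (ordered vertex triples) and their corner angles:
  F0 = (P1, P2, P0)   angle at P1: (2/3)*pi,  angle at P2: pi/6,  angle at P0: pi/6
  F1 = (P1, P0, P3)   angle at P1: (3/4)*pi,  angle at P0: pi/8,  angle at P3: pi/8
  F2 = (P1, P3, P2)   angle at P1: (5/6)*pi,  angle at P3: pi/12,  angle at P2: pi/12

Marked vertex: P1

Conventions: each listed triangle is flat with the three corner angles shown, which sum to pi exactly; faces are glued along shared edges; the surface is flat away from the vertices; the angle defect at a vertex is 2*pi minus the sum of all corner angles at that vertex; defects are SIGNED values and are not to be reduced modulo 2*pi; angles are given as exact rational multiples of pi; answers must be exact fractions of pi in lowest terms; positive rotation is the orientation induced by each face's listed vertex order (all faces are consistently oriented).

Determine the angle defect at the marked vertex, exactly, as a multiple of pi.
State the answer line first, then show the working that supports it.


Answer: defect(P1) = -pi/4

Sum of corner angles at P1: (9/4)*pi
defect = 2*pi - (9/4)*pi


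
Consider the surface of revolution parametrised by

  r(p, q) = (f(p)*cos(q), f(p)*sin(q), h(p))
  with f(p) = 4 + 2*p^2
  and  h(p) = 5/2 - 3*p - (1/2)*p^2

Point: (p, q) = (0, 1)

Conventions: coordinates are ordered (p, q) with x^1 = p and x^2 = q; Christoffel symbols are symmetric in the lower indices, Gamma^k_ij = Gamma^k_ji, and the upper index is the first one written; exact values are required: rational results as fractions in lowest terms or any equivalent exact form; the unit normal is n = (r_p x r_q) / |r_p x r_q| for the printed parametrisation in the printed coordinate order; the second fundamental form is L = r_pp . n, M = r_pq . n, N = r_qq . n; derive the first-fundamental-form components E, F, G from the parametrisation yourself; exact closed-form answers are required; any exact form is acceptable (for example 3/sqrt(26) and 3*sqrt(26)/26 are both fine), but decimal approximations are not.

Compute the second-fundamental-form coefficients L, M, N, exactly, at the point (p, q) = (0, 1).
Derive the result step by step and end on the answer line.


f = 4, f' = 0, f'' = 4, h' = -3, h'' = -1
E = 9, F = 0, G = 16; answer radicand W^2 = 9
unnormalised second-form numerators: l = 12, m = 0, n = -12; L = l/sqrt(9), and similarly M = m/sqrt(W^2), N = n/sqrt(W^2)

Answer: L = 4, M = 0, N = -4


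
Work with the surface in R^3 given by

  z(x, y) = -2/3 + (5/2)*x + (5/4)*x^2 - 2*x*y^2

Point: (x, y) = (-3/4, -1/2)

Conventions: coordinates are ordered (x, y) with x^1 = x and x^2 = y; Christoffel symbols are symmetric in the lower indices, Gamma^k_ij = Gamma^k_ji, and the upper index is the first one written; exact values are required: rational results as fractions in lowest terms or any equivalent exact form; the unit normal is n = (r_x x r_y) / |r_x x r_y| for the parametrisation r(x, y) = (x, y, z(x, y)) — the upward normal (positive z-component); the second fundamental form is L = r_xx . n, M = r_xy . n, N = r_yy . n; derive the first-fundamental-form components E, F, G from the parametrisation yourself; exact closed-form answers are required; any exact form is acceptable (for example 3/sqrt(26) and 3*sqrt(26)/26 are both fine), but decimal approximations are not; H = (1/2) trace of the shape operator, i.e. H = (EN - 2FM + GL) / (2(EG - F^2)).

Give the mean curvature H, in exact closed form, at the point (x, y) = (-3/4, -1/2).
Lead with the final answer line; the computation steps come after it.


Answer: H = 3052*sqrt(209)/43681

z_x = 1/8, z_y = -3/2, z_xx = 5/2, z_xy = 2, z_yy = 3
E = 65/64, F = -3/16, G = 13/4; answer radicand W^2 = 209/64
unnormalised second-form numerators: l = 5/2, m = 2, n = 3; L = l/sqrt(209/64), and similarly M = m/sqrt(W^2), N = n/sqrt(W^2)
H = (E*n - 2*F*m + G*l) / (2*(EG - F^2)*sqrt(W^2)); E*n - 2*F*m + G*l = 763/64, EG - F^2 = 209/64, so H = (763/418)/sqrt(209/64)


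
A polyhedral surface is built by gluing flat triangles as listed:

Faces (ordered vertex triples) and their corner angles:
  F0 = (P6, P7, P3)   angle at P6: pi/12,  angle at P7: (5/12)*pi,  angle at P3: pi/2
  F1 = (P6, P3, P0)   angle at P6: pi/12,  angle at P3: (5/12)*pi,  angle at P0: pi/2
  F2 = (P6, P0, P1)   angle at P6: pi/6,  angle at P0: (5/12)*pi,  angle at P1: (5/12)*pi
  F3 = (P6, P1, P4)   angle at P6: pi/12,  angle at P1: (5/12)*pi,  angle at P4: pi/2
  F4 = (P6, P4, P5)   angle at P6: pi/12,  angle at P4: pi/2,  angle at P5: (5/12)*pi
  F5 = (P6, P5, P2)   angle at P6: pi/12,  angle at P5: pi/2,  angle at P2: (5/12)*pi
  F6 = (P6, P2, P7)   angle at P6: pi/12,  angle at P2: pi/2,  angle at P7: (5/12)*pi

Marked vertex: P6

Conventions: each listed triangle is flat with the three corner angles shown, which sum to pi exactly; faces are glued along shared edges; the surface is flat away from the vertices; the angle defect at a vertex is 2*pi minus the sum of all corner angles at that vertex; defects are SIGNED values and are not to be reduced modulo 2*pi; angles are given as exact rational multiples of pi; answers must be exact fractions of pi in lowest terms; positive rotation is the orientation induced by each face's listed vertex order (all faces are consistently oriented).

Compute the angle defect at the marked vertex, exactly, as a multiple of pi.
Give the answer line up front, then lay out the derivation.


Answer: defect(P6) = (4/3)*pi

Sum of corner angles at P6: (2/3)*pi
defect = 2*pi - (2/3)*pi


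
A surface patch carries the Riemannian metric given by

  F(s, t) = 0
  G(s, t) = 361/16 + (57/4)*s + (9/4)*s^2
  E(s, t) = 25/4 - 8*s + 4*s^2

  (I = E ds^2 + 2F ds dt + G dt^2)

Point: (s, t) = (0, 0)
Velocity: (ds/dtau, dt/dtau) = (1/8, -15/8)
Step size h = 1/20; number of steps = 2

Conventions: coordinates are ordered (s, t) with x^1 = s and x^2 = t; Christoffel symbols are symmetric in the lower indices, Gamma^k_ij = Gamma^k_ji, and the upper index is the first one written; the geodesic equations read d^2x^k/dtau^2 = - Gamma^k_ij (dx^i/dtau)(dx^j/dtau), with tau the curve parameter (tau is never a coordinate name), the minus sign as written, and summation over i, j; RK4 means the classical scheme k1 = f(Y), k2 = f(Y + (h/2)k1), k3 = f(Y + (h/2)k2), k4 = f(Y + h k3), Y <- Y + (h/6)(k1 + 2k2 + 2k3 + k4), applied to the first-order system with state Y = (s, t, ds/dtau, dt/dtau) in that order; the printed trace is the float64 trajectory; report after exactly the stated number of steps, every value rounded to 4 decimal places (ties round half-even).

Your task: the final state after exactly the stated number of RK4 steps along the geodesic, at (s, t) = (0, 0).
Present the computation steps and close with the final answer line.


f(Y) = (ds/dtau, dt/dtau, -Gamma^s_ij Y'^i Y'^j, -Gamma^t_ij Y'^i Y'^j) with the Gammas evaluated at the stage position; h = 0.050000; intermediate values shown to 6 dp
step 0: s = 0.0000, t = 0.0000, ds/dtau = 0.1250, dt/dtau = -1.8750
step 1:
  k1: at (s, t) = (0.000000, 0.000000), (ds/dtau, dt/dtau) = (0.125000, -1.875000); Gamma_sss = -0.640000, Gamma_sst = 0.000000, Gamma_stt = -1.140000, Gamma_tss = 0.000000, Gamma_tst = 0.315789, Gamma_ttt = 0.000000; k1 = (0.125000, -1.875000, 4.017812, 0.148026)
  k2: at (s, t) = (0.003125, -0.046875), (ds/dtau, dt/dtau) = (0.225445, -1.871299); Gamma_sss = -0.640558, Gamma_sst = 0.000000, Gamma_stt = -1.145701, Gamma_tss = 0.000000, Gamma_tst = 0.315478, Gamma_ttt = 0.000000; k2 = (0.225445, -1.871299, 4.044527, 0.266185)
  k3: at (s, t) = (0.005636, -0.046782), (ds/dtau, dt/dtau) = (0.226113, -1.868345); Gamma_sss = -0.641004, Gamma_sst = 0.000000, Gamma_stt = -1.150304, Gamma_tss = 0.000000, Gamma_tst = 0.315228, Gamma_ttt = 0.000000; k3 = (0.226113, -1.868345, 4.048156, 0.266341)
  k4: at (s, t) = (0.011306, -0.093417), (ds/dtau, dt/dtau) = (0.327408, -1.861683); Gamma_sss = -0.642002, Gamma_sst = 0.000000, Gamma_stt = -1.160773, Gamma_tss = 0.000000, Gamma_tst = 0.314666, Gamma_ttt = 0.000000; k4 = (0.327408, -1.861683, 4.091900, 0.383597)
  Y <- Y + (h/6)(k1 + 2k2 + 2k3 + k4): s = 0.0113, t = -0.0935, ds/dtau = 0.3275, dt/dtau = -1.8617
step 2:
  k1: at (s, t) = (0.011296, -0.093466), (ds/dtau, dt/dtau) = (0.327459, -1.861694); Gamma_sss = -0.642001, Gamma_sst = 0.000000, Gamma_stt = -1.160755, Gamma_tss = 0.000000, Gamma_tst = 0.314667, Gamma_ttt = 0.000000; k1 = (0.327459, -1.861694, 4.091909, 0.383660)
  k2: at (s, t) = (0.019483, -0.140009), (ds/dtau, dt/dtau) = (0.429757, -1.852103); Gamma_sss = -0.643420, Gamma_sst = 0.000000, Gamma_stt = -1.176056, Gamma_tss = 0.000000, Gamma_tst = 0.313858, Gamma_ttt = 0.000000; k2 = (0.429757, -1.852103, 4.153041, 0.499634)
  k3: at (s, t) = (0.022040, -0.139769), (ds/dtau, dt/dtau) = (0.431285, -1.849204); Gamma_sss = -0.643858, Gamma_sst = 0.000000, Gamma_stt = -1.180881, Gamma_tss = 0.000000, Gamma_tst = 0.313607, Gamma_ttt = 0.000000; k3 = (0.431285, -1.849204, 4.157849, 0.500224)
  k4: at (s, t) = (0.032860, -0.185927), (ds/dtau, dt/dtau) = (0.535351, -1.836683); Gamma_sss = -0.645681, Gamma_sst = 0.000000, Gamma_stt = -1.201537, Gamma_tss = 0.000000, Gamma_tst = 0.312546, Gamma_ttt = 0.000000; k4 = (0.535351, -1.836683, 4.238325, 0.614635)
  Y <- Y + (h/6)(k1 + 2k2 + 2k3 + k4): s = 0.0328, t = -0.1860, ds/dtau = 0.5354, dt/dtau = -1.8367

Answer: s = 0.0328, t = -0.1860, ds/dtau = 0.5354, dt/dtau = -1.8367


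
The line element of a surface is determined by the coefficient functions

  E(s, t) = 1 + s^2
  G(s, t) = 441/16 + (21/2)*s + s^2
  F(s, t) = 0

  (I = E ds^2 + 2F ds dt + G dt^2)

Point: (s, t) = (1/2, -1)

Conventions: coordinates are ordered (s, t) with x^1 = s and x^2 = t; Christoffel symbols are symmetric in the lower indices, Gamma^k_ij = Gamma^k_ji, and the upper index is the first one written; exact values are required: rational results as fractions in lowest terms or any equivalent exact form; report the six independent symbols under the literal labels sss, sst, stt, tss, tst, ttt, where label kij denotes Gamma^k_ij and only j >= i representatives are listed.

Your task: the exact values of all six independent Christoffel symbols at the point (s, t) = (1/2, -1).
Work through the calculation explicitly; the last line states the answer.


E = 5/4, F = 0, G = 529/16 at the point
E_s = 1, E_t = 0, F_s = 0, F_t = 0, G_s = 23/2, G_t = 0
EG - F^2 = 2645/64;  g^inv = (64/2645) * [[529/16, 0], [0, 5/4]]
first-kind symbols [ij,l] = (1/2)(d_i g_jl + d_j g_il - d_l g_ij): [ss,s] = E_s/2 = 1/2, [ss,t] = F_s - E_t/2 = 0, [st,s] = E_t/2 = 0, [st,t] = G_s/2 = 23/4, [tt,s] = F_t - G_s/2 = -23/4, [tt,t] = G_t/2 = 0
Gamma^s_ij = (G*[ij,s] - F*[ij,t])/(EG - F^2), Gamma^t_ij = (E*[ij,t] - F*[ij,s])/(EG - F^2)

Answer: Gamma_sss = 2/5, Gamma_sst = 0, Gamma_stt = -23/5, Gamma_tss = 0, Gamma_tst = 4/23, Gamma_ttt = 0


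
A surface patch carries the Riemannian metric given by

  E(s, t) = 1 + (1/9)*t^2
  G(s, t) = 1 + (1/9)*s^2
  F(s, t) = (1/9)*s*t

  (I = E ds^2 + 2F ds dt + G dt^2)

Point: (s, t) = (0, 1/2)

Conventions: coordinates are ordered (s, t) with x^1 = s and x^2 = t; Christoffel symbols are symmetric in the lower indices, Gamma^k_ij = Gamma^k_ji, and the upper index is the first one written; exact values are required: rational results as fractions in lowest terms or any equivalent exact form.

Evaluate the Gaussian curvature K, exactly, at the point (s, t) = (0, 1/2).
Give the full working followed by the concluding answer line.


E = 37/36, F = 0, G = 1, EG - F^2 = 37/36 at the point
E_s = 0, E_t = 1/9, F_s = 1/18, F_t = 0, G_s = 0, G_t = 0
E_tt = 2/9, F_st = 1/9, G_ss = 2/9
Evaluate Brioschi's two determinant matrices M1, M2 and divide by (EG - F^2)^2.
M1 = [[-E_tt/2 + F_st - G_ss/2, E_s/2, F_s - E_t/2], [F_t - G_s/2, E, F], [G_t/2, F, G]] = [[-1/9, 0, 0], [0, 37/36, 0], [0, 0, 1]]; det M1 = -37/324
M2 = [[0, E_t/2, G_s/2], [E_t/2, E, F], [G_s/2, F, G]] = [[0, 1/18, 0], [1/18, 37/36, 0], [0, 0, 1]]; det M2 = -1/324
det M1 - det M2 = -1/9; K = -1/9 / (37/36)^2 = -144/1369

Answer: K = -144/1369


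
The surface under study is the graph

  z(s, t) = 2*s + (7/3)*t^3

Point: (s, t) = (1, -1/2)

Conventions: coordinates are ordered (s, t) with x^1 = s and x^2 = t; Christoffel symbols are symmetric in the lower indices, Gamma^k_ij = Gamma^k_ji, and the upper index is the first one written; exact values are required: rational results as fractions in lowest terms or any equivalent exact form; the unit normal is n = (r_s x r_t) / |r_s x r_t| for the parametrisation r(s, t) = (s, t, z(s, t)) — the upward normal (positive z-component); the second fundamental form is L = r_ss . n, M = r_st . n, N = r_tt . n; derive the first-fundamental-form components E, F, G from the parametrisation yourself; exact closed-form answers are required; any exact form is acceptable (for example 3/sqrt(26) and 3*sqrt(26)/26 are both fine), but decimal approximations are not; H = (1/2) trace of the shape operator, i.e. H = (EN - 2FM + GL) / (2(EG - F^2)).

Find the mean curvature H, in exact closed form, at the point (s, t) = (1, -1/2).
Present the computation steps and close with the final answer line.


z_s = 2, z_t = 7/4, z_ss = 0, z_st = 0, z_tt = -7
E = 5, F = 7/2, G = 65/16; answer radicand W^2 = 129/16
unnormalised second-form numerators: l = 0, m = 0, n = -7; L = l/sqrt(129/16), and similarly M = m/sqrt(W^2), N = n/sqrt(W^2)
H = (E*n - 2*F*m + G*l) / (2*(EG - F^2)*sqrt(W^2)); E*n - 2*F*m + G*l = -35, EG - F^2 = 129/16, so H = (-280/129)/sqrt(129/16)

Answer: H = -1120*sqrt(129)/16641


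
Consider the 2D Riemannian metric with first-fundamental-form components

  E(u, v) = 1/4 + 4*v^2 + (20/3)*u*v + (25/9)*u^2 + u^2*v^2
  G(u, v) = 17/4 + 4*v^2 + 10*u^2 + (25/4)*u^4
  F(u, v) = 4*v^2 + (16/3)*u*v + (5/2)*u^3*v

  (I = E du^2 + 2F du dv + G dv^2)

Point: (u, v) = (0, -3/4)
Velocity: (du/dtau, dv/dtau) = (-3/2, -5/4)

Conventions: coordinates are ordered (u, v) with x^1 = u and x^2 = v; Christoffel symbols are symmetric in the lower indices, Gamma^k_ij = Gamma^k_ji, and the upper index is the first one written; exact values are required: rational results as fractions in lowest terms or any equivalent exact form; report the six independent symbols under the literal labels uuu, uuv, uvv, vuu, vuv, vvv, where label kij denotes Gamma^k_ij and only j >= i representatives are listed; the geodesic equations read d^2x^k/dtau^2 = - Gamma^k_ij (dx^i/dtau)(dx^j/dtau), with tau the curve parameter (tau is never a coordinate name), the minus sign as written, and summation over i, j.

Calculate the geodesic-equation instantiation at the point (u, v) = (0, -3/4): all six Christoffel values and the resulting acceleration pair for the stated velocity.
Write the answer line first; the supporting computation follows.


Answer: Gamma_uuu = -224/179, Gamma_uuv = -312/179, Gamma_uvv = -516/179, Gamma_vuu = 50/179, Gamma_vuv = 108/179, Gamma_vvv = 96/179; accelerations (d^2u/dtau^2, d^2v/dtau^2) = (9921/716, -1335/358)

E = 5/2, F = 9/4, G = 13/2 at the point
E_u = -5, E_v = -6, F_u = -4, F_v = -6, G_u = 0, G_v = -6
EG - F^2 = 179/16;  g^inv = (16/179) * [[13/2, -9/4], [-9/4, 5/2]]
first-kind symbols [ij,l] = (1/2)(d_i g_jl + d_j g_il - d_l g_ij): [uu,u] = E_u/2 = -5/2, [uu,v] = F_u - E_v/2 = -1, [uv,u] = E_v/2 = -3, [uv,v] = G_u/2 = 0, [vv,u] = F_v - G_u/2 = -6, [vv,v] = G_v/2 = -3
Gamma^u_ij = (G*[ij,u] - F*[ij,v])/(EG - F^2), Gamma^v_ij = (E*[ij,v] - F*[ij,u])/(EG - F^2)
Gamma_uuu = -224/179, Gamma_uuv = -312/179, Gamma_uvv = -516/179, Gamma_vuu = 50/179, Gamma_vuv = 108/179, Gamma_vvv = 96/179
d^2u/dtau^2 = -(Gamma_uuu*(-3/2)^2 + 2*Gamma_uuv*(-3/2)*(-5/4) + Gamma_uvv*(-5/4)^2) = 9921/716
d^2v/dtau^2 = -(Gamma_vuu*(-3/2)^2 + 2*Gamma_vuv*(-3/2)*(-5/4) + Gamma_vvv*(-5/4)^2) = -1335/358


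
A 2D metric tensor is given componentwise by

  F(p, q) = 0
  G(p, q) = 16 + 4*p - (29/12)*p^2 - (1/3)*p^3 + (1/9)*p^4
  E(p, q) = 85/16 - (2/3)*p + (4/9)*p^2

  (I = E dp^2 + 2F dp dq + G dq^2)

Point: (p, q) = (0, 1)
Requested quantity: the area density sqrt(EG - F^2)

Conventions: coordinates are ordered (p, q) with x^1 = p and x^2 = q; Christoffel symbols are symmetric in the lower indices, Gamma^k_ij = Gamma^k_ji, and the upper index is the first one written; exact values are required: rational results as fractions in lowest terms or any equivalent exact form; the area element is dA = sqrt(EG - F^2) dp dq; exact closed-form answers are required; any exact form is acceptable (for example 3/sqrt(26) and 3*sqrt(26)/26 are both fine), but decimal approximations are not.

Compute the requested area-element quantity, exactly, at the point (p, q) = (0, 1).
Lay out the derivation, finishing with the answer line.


E = 85/16, F = 0, G = 16; EG - F^2 = 85

Answer: sqrt(EG - F^2) = sqrt(85)


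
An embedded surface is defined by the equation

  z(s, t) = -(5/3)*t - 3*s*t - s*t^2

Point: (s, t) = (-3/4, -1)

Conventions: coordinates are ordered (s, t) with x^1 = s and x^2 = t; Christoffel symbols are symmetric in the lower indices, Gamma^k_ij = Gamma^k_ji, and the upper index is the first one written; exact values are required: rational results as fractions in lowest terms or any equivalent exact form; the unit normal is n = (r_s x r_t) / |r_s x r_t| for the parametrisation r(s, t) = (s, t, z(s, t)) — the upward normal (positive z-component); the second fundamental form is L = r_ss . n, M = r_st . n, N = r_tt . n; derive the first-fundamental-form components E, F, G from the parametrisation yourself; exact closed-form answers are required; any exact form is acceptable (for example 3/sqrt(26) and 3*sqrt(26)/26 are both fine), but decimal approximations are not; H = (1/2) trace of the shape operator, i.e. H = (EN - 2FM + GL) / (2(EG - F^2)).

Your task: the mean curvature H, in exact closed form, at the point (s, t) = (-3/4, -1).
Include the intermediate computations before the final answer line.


z_s = 2, z_t = -11/12, z_ss = 0, z_st = -1, z_tt = 3/2
E = 5, F = -11/6, G = 265/144; answer radicand W^2 = 841/144
unnormalised second-form numerators: l = 0, m = -1, n = 3/2; L = l/sqrt(841/144), and similarly M = m/sqrt(W^2), N = n/sqrt(W^2)
H = (E*n - 2*F*m + G*l) / (2*(EG - F^2)*sqrt(W^2)); E*n - 2*F*m + G*l = 23/6, EG - F^2 = 841/144, so H = (276/841)/sqrt(841/144)

Answer: H = 3312/24389


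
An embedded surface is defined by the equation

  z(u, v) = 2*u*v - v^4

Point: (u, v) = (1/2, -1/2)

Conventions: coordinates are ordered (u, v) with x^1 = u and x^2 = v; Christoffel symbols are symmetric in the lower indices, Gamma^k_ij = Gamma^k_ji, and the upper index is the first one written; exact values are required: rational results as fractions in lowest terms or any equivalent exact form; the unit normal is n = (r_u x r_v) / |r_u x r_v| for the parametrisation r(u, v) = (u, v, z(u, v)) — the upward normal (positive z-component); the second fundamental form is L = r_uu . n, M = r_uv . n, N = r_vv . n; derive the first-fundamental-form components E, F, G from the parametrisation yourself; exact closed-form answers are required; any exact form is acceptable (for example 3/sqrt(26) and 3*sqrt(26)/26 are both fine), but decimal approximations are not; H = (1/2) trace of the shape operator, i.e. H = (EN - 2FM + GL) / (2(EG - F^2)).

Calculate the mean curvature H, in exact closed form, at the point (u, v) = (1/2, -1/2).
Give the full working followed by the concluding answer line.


z_u = -1, z_v = 3/2, z_uu = 0, z_uv = 2, z_vv = -3
E = 2, F = -3/2, G = 13/4; answer radicand W^2 = 17/4
unnormalised second-form numerators: l = 0, m = 2, n = -3; L = l/sqrt(17/4), and similarly M = m/sqrt(W^2), N = n/sqrt(W^2)
H = (E*n - 2*F*m + G*l) / (2*(EG - F^2)*sqrt(W^2)); E*n - 2*F*m + G*l = 0, EG - F^2 = 17/4, so H = (0)/sqrt(17/4)

Answer: H = 0


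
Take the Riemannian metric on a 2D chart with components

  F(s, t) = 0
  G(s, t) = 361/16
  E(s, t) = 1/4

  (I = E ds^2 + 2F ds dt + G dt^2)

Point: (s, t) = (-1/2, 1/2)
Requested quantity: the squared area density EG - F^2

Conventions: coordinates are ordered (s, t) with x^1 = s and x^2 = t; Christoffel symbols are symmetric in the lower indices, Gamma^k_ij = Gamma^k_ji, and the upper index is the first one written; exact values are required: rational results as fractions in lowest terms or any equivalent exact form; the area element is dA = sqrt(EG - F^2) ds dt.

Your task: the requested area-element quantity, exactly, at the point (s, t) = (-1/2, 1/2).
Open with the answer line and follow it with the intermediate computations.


Answer: EG - F^2 = 361/64

E = 1/4, F = 0, G = 361/16; EG - F^2 = 361/64
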